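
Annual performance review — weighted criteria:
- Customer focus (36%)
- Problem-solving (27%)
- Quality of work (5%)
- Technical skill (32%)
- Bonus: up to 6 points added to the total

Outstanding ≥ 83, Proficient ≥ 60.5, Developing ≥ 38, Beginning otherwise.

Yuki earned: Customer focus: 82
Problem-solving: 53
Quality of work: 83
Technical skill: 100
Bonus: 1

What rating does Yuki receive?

Proficient

Weighted total:
  Customer focus 82 × 0.36 = 29.52
  Problem-solving 53 × 0.27 = 14.31
  Quality of work 83 × 0.05 = 4.15
  Technical skill 100 × 0.32 = 32
Sum = 79.98
Bonus: 79.98 + 1 = 80.98
80.98 is ≥ 60.5 and < 83 → Proficient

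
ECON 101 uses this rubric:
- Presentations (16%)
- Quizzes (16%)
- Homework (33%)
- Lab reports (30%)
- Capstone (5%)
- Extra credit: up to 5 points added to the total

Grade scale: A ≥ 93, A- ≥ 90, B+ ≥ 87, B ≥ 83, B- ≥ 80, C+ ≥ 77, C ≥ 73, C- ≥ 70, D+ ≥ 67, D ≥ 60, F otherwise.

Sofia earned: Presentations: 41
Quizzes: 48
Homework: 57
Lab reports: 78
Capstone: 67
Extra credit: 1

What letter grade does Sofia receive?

Weighted total:
  Presentations 41 × 0.16 = 6.56
  Quizzes 48 × 0.16 = 7.68
  Homework 57 × 0.33 = 18.81
  Lab reports 78 × 0.3 = 23.4
  Capstone 67 × 0.05 = 3.35
Sum = 59.8
Extra credit: 59.8 + 1 = 60.8
60.8 is ≥ 60 and < 67 → D

D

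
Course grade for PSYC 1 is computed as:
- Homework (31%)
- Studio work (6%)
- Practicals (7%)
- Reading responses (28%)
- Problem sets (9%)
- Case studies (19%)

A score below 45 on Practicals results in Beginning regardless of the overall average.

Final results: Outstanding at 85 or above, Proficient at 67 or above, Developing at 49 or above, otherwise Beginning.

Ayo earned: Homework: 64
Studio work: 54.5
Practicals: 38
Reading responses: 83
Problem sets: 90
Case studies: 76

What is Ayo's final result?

Practicals score 38 < 45: minimum not met.
Weighted total:
  Homework 64 × 0.31 = 19.84
  Studio work 54.5 × 0.06 = 3.27
  Practicals 38 × 0.07 = 2.66
  Reading responses 83 × 0.28 = 23.24
  Problem sets 90 × 0.09 = 8.1
  Case studies 76 × 0.19 = 14.44
Sum = 71.55
Because the Practicals minimum was not met, the result is Beginning.

Beginning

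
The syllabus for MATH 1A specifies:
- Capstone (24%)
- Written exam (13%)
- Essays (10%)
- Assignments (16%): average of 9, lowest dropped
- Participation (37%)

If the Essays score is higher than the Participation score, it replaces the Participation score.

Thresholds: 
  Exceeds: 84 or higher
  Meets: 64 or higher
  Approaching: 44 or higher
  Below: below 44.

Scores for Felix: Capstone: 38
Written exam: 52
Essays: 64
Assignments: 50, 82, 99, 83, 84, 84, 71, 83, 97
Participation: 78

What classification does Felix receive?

Assignments: drop 50 → average of remaining 8 = 683/8 = 85.375
Essays (64) ≤ Participation (78), so Participation stays at 78.
Weighted total:
  Capstone 38 × 0.24 = 9.12
  Written exam 52 × 0.13 = 6.76
  Essays 64 × 0.1 = 6.4
  Assignments 85.375 × 0.16 = 13.66
  Participation 78 × 0.37 = 28.86
Sum = 64.8
64.8 is ≥ 64 and < 84 → Meets

Meets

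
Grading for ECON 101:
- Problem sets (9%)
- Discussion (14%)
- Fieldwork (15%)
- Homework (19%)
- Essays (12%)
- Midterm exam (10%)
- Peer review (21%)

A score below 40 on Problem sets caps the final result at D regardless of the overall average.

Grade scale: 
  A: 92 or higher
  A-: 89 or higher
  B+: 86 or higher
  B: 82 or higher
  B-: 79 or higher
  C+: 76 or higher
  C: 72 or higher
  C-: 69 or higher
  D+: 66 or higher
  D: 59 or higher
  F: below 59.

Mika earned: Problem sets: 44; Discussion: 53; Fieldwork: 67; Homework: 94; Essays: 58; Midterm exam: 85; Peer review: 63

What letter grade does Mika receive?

D+

Problem sets score 44 ≥ 40: minimum met.
Weighted total:
  Problem sets 44 × 0.09 = 3.96
  Discussion 53 × 0.14 = 7.42
  Fieldwork 67 × 0.15 = 10.05
  Homework 94 × 0.19 = 17.86
  Essays 58 × 0.12 = 6.96
  Midterm exam 85 × 0.1 = 8.5
  Peer review 63 × 0.21 = 13.23
Sum = 67.98
67.98 is ≥ 66 and < 69 → D+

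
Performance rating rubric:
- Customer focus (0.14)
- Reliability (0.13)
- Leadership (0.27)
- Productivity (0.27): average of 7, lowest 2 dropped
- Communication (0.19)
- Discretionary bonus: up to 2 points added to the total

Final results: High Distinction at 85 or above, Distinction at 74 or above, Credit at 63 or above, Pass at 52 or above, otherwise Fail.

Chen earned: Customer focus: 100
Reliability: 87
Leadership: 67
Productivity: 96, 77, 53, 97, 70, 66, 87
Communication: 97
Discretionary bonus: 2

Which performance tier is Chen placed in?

High Distinction

Productivity: drop 53, 66 → average of remaining 5 = 427/5 = 85.4
Weighted total:
  Customer focus 100 × 0.14 = 14
  Reliability 87 × 0.13 = 11.31
  Leadership 67 × 0.27 = 18.09
  Productivity 85.4 × 0.27 = 23.058
  Communication 97 × 0.19 = 18.43
Sum = 84.888
Discretionary bonus: 84.888 + 2 = 86.888
86.888 ≥ 85 → High Distinction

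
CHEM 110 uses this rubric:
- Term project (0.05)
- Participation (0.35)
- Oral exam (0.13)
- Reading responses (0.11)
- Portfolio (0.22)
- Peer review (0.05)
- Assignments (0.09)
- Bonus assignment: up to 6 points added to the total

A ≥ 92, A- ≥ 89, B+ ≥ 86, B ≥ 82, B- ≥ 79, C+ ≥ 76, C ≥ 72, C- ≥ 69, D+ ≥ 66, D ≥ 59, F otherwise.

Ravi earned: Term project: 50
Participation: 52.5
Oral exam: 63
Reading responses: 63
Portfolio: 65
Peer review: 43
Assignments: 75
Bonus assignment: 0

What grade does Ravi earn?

D

Weighted total:
  Term project 50 × 0.05 = 2.5
  Participation 52.5 × 0.35 = 18.375
  Oral exam 63 × 0.13 = 8.19
  Reading responses 63 × 0.11 = 6.93
  Portfolio 65 × 0.22 = 14.3
  Peer review 43 × 0.05 = 2.15
  Assignments 75 × 0.09 = 6.75
Sum = 59.195
Bonus assignment: 59.195 + 0 = 59.195
59.195 is ≥ 59 and < 66 → D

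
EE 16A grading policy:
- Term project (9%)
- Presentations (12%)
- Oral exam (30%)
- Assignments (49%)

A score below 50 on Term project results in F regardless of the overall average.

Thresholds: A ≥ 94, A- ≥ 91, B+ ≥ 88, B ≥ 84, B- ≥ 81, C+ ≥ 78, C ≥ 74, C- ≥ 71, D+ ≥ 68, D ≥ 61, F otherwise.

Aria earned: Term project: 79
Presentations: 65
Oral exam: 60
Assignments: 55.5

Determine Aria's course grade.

F

Term project score 79 ≥ 50: minimum met.
Weighted total:
  Term project 79 × 0.09 = 7.11
  Presentations 65 × 0.12 = 7.8
  Oral exam 60 × 0.3 = 18
  Assignments 55.5 × 0.49 = 27.195
Sum = 60.105
60.105 < 61 → F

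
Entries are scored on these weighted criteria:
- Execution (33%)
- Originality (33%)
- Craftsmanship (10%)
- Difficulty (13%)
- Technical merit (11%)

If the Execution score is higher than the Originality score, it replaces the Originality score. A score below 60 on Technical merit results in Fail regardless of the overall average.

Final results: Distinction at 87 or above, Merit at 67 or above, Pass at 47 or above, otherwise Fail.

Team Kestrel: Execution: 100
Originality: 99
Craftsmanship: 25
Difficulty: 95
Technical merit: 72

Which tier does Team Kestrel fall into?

Distinction

Execution (100) > Originality (99), so Originality counts as 100.
Technical merit score 72 ≥ 60: minimum met.
Weighted total:
  Execution 100 × 0.33 = 33
  Originality 100 × 0.33 = 33
  Craftsmanship 25 × 0.1 = 2.5
  Difficulty 95 × 0.13 = 12.35
  Technical merit 72 × 0.11 = 7.92
Sum = 88.77
88.77 ≥ 87 → Distinction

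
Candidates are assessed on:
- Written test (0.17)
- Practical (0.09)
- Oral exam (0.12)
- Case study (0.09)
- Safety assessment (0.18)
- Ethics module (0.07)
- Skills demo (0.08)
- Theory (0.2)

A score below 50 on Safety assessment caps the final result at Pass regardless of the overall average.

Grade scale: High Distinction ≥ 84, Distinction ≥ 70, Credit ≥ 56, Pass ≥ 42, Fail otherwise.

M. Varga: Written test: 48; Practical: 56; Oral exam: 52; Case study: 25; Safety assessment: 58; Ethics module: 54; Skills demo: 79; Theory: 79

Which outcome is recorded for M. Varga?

Credit

Safety assessment score 58 ≥ 50: minimum met.
Weighted total:
  Written test 48 × 0.17 = 8.16
  Practical 56 × 0.09 = 5.04
  Oral exam 52 × 0.12 = 6.24
  Case study 25 × 0.09 = 2.25
  Safety assessment 58 × 0.18 = 10.44
  Ethics module 54 × 0.07 = 3.78
  Skills demo 79 × 0.08 = 6.32
  Theory 79 × 0.2 = 15.8
Sum = 58.03
58.03 is ≥ 56 and < 70 → Credit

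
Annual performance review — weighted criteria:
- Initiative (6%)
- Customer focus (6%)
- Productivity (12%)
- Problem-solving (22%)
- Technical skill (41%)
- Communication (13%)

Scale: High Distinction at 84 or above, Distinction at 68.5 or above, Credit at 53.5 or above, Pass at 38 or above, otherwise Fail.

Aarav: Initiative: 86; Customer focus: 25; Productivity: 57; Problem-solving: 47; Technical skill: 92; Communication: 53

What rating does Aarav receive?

Weighted total:
  Initiative 86 × 0.06 = 5.16
  Customer focus 25 × 0.06 = 1.5
  Productivity 57 × 0.12 = 6.84
  Problem-solving 47 × 0.22 = 10.34
  Technical skill 92 × 0.41 = 37.72
  Communication 53 × 0.13 = 6.89
Sum = 68.45
68.45 is ≥ 53.5 and < 68.5 → Credit

Credit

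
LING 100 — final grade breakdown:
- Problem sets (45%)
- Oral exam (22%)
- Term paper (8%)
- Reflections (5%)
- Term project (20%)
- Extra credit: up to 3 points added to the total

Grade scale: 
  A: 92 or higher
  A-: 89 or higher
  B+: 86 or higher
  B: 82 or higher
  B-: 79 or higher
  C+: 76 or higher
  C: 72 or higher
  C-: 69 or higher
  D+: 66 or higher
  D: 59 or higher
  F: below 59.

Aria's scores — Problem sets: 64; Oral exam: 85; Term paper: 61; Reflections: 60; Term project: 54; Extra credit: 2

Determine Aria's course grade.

D+

Weighted total:
  Problem sets 64 × 0.45 = 28.8
  Oral exam 85 × 0.22 = 18.7
  Term paper 61 × 0.08 = 4.88
  Reflections 60 × 0.05 = 3
  Term project 54 × 0.2 = 10.8
Sum = 66.18
Extra credit: 66.18 + 2 = 68.18
68.18 is ≥ 66 and < 69 → D+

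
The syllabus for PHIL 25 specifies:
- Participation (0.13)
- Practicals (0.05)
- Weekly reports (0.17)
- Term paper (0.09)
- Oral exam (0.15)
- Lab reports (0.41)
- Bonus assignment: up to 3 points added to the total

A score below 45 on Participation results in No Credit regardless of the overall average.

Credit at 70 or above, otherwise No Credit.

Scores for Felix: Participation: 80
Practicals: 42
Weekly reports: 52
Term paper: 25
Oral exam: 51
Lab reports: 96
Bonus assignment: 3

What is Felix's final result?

Participation score 80 ≥ 45: minimum met.
Weighted total:
  Participation 80 × 0.13 = 10.4
  Practicals 42 × 0.05 = 2.1
  Weekly reports 52 × 0.17 = 8.84
  Term paper 25 × 0.09 = 2.25
  Oral exam 51 × 0.15 = 7.65
  Lab reports 96 × 0.41 = 39.36
Sum = 70.6
Bonus assignment: 70.6 + 3 = 73.6
73.6 ≥ 70 → Credit

Credit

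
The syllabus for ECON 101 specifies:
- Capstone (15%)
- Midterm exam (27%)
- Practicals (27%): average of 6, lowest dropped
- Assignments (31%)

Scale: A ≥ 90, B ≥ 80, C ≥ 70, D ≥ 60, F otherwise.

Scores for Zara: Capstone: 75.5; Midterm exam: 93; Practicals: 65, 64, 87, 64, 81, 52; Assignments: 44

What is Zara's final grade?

Practicals: drop 52 → average of remaining 5 = 361/5 = 72.2
Weighted total:
  Capstone 75.5 × 0.15 = 11.325
  Midterm exam 93 × 0.27 = 25.11
  Practicals 72.2 × 0.27 = 19.494
  Assignments 44 × 0.31 = 13.64
Sum = 69.569
69.569 is ≥ 60 and < 70 → D

D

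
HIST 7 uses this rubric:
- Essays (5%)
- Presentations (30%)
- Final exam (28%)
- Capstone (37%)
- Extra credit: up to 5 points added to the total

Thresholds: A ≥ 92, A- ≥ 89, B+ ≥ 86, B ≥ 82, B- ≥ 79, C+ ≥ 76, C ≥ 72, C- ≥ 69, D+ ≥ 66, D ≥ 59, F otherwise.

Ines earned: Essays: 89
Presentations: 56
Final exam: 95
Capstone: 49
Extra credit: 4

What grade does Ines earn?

C-

Weighted total:
  Essays 89 × 0.05 = 4.45
  Presentations 56 × 0.3 = 16.8
  Final exam 95 × 0.28 = 26.6
  Capstone 49 × 0.37 = 18.13
Sum = 65.98
Extra credit: 65.98 + 4 = 69.98
69.98 is ≥ 69 and < 72 → C-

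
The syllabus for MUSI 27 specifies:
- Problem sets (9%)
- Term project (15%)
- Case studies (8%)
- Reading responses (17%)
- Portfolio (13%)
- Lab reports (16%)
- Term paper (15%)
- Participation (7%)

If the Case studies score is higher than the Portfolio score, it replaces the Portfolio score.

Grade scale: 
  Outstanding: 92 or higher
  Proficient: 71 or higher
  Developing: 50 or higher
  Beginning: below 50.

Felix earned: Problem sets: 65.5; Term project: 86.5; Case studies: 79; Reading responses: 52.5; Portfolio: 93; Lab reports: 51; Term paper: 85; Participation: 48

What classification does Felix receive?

Case studies (79) ≤ Portfolio (93), so Portfolio stays at 93.
Weighted total:
  Problem sets 65.5 × 0.09 = 5.895
  Term project 86.5 × 0.15 = 12.975
  Case studies 79 × 0.08 = 6.32
  Reading responses 52.5 × 0.17 = 8.925
  Portfolio 93 × 0.13 = 12.09
  Lab reports 51 × 0.16 = 8.16
  Term paper 85 × 0.15 = 12.75
  Participation 48 × 0.07 = 3.36
Sum = 70.475
70.475 is ≥ 50 and < 71 → Developing

Developing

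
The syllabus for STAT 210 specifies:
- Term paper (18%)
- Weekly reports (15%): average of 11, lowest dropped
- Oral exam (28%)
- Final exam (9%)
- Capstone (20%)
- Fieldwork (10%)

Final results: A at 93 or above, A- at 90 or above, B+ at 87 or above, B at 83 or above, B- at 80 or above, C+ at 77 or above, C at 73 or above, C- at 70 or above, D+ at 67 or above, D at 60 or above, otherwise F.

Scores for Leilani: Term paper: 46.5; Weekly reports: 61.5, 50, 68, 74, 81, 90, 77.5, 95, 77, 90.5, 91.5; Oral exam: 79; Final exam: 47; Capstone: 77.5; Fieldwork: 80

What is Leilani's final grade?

C-

Weekly reports: drop 50 → average of remaining 10 = 806/10 = 80.6
Weighted total:
  Term paper 46.5 × 0.18 = 8.37
  Weekly reports 80.6 × 0.15 = 12.09
  Oral exam 79 × 0.28 = 22.12
  Final exam 47 × 0.09 = 4.23
  Capstone 77.5 × 0.2 = 15.5
  Fieldwork 80 × 0.1 = 8
Sum = 70.31
70.31 is ≥ 70 and < 73 → C-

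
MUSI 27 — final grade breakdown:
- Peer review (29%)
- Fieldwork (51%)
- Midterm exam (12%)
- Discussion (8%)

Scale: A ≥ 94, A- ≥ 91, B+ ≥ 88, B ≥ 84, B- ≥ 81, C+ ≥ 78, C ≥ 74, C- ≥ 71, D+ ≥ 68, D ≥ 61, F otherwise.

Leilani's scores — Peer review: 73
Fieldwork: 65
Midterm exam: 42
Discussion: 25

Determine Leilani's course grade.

Weighted total:
  Peer review 73 × 0.29 = 21.17
  Fieldwork 65 × 0.51 = 33.15
  Midterm exam 42 × 0.12 = 5.04
  Discussion 25 × 0.08 = 2
Sum = 61.36
61.36 is ≥ 61 and < 68 → D

D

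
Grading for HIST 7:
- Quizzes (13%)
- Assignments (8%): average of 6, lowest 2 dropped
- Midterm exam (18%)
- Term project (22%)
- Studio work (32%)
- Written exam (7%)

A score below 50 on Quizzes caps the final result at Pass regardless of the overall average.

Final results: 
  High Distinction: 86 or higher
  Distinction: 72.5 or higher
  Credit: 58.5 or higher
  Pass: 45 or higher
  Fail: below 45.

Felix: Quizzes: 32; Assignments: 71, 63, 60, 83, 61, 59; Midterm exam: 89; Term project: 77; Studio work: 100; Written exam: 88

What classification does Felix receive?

Assignments: drop 59, 60 → average of remaining 4 = 278/4 = 69.5
Quizzes score 32 < 50: minimum not met.
Weighted total:
  Quizzes 32 × 0.13 = 4.16
  Assignments 69.5 × 0.08 = 5.56
  Midterm exam 89 × 0.18 = 16.02
  Term project 77 × 0.22 = 16.94
  Studio work 100 × 0.32 = 32
  Written exam 88 × 0.07 = 6.16
Sum = 80.84
80.84 would be Distinction; cap at Pass applies → Pass.

Pass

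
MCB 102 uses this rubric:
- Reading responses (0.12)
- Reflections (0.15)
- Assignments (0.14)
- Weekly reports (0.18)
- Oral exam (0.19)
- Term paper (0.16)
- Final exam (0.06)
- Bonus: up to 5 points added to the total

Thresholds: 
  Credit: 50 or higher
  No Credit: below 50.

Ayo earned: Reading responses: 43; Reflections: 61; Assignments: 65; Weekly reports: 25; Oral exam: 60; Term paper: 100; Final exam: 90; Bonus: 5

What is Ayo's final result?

Weighted total:
  Reading responses 43 × 0.12 = 5.16
  Reflections 61 × 0.15 = 9.15
  Assignments 65 × 0.14 = 9.1
  Weekly reports 25 × 0.18 = 4.5
  Oral exam 60 × 0.19 = 11.4
  Term paper 100 × 0.16 = 16
  Final exam 90 × 0.06 = 5.4
Sum = 60.71
Bonus: 60.71 + 5 = 65.71
65.71 ≥ 50 → Credit

Credit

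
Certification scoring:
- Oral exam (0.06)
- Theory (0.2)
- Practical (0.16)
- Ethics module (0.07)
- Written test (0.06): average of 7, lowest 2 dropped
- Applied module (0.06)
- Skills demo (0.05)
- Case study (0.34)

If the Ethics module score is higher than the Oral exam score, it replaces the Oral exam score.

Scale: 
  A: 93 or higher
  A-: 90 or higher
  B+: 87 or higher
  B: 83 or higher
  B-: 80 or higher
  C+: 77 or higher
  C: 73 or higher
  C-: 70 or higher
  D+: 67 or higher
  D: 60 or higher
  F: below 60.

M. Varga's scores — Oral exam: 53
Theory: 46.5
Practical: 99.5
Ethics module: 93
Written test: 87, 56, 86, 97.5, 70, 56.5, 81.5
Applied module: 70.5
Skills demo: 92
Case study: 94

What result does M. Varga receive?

B

Written test: drop 56, 56.5 → average of remaining 5 = 422/5 = 84.4
Ethics module (93) > Oral exam (53), so Oral exam counts as 93.
Weighted total:
  Oral exam 93 × 0.06 = 5.58
  Theory 46.5 × 0.2 = 9.3
  Practical 99.5 × 0.16 = 15.92
  Ethics module 93 × 0.07 = 6.51
  Written test 84.4 × 0.06 = 5.064
  Applied module 70.5 × 0.06 = 4.23
  Skills demo 92 × 0.05 = 4.6
  Case study 94 × 0.34 = 31.96
Sum = 83.164
83.164 is ≥ 83 and < 87 → B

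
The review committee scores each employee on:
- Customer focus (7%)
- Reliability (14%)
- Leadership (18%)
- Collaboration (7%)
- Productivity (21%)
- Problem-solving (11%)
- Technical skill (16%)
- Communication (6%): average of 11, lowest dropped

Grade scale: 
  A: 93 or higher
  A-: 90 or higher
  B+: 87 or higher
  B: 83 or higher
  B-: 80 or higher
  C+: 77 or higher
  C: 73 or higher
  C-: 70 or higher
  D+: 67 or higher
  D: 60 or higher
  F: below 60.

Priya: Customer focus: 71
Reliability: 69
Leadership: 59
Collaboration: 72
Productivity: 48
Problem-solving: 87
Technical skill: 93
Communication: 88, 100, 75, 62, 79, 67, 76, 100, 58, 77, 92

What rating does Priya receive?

Communication: drop 58 → average of remaining 10 = 816/10 = 81.6
Weighted total:
  Customer focus 71 × 0.07 = 4.97
  Reliability 69 × 0.14 = 9.66
  Leadership 59 × 0.18 = 10.62
  Collaboration 72 × 0.07 = 5.04
  Productivity 48 × 0.21 = 10.08
  Problem-solving 87 × 0.11 = 9.57
  Technical skill 93 × 0.16 = 14.88
  Communication 81.6 × 0.06 = 4.896
Sum = 69.716
69.716 is ≥ 67 and < 70 → D+

D+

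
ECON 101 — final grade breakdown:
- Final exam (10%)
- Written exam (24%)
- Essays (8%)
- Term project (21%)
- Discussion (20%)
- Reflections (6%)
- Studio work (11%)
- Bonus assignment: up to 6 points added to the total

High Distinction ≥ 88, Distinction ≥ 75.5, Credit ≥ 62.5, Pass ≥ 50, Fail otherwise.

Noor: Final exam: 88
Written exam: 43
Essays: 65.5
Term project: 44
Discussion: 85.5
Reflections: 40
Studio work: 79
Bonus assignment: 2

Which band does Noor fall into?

Weighted total:
  Final exam 88 × 0.1 = 8.8
  Written exam 43 × 0.24 = 10.32
  Essays 65.5 × 0.08 = 5.24
  Term project 44 × 0.21 = 9.24
  Discussion 85.5 × 0.2 = 17.1
  Reflections 40 × 0.06 = 2.4
  Studio work 79 × 0.11 = 8.69
Sum = 61.79
Bonus assignment: 61.79 + 2 = 63.79
63.79 is ≥ 62.5 and < 75.5 → Credit

Credit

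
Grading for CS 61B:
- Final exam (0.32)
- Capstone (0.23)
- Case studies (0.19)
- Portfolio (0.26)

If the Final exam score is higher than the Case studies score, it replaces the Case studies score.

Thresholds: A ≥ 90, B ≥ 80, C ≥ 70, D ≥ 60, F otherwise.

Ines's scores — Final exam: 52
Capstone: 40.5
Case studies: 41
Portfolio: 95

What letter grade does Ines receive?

Final exam (52) > Case studies (41), so Case studies counts as 52.
Weighted total:
  Final exam 52 × 0.32 = 16.64
  Capstone 40.5 × 0.23 = 9.315
  Case studies 52 × 0.19 = 9.88
  Portfolio 95 × 0.26 = 24.7
Sum = 60.535
60.535 is ≥ 60 and < 70 → D

D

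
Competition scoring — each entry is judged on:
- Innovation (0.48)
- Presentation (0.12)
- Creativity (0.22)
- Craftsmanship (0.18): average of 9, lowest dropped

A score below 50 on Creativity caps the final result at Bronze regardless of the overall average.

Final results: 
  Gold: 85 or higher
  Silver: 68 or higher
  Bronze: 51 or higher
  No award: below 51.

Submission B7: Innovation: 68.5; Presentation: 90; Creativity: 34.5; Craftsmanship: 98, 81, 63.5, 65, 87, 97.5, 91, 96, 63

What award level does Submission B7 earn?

Craftsmanship: drop 63 → average of remaining 8 = 679/8 = 84.875
Creativity score 34.5 < 50: minimum not met.
Weighted total:
  Innovation 68.5 × 0.48 = 32.88
  Presentation 90 × 0.12 = 10.8
  Creativity 34.5 × 0.22 = 7.59
  Craftsmanship 84.875 × 0.18 = 15.2775
Sum = 66.5475
66.5475 would be Bronze; cap at Bronze applies → Bronze.

Bronze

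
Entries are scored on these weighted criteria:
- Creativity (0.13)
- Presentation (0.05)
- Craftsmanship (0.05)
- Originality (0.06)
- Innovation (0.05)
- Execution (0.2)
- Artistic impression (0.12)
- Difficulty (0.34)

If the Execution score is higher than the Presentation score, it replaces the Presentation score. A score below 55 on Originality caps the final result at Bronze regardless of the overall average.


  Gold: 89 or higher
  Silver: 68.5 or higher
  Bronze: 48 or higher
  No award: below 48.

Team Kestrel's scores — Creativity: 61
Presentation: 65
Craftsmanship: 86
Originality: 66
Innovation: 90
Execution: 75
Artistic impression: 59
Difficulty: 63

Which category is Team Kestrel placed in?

Bronze

Execution (75) > Presentation (65), so Presentation counts as 75.
Originality score 66 ≥ 55: minimum met.
Weighted total:
  Creativity 61 × 0.13 = 7.93
  Presentation 75 × 0.05 = 3.75
  Craftsmanship 86 × 0.05 = 4.3
  Originality 66 × 0.06 = 3.96
  Innovation 90 × 0.05 = 4.5
  Execution 75 × 0.2 = 15
  Artistic impression 59 × 0.12 = 7.08
  Difficulty 63 × 0.34 = 21.42
Sum = 67.94
67.94 is ≥ 48 and < 68.5 → Bronze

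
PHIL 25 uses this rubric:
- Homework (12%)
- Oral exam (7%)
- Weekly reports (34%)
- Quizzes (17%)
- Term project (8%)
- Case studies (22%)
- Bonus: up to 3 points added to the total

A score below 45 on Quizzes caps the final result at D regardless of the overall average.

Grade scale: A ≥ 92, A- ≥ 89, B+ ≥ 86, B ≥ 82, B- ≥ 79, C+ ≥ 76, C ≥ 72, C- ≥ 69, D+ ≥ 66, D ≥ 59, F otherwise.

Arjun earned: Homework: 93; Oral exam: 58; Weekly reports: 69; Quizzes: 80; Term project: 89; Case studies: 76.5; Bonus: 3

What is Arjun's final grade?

B-

Quizzes score 80 ≥ 45: minimum met.
Weighted total:
  Homework 93 × 0.12 = 11.16
  Oral exam 58 × 0.07 = 4.06
  Weekly reports 69 × 0.34 = 23.46
  Quizzes 80 × 0.17 = 13.6
  Term project 89 × 0.08 = 7.12
  Case studies 76.5 × 0.22 = 16.83
Sum = 76.23
Bonus: 76.23 + 3 = 79.23
79.23 is ≥ 79 and < 82 → B-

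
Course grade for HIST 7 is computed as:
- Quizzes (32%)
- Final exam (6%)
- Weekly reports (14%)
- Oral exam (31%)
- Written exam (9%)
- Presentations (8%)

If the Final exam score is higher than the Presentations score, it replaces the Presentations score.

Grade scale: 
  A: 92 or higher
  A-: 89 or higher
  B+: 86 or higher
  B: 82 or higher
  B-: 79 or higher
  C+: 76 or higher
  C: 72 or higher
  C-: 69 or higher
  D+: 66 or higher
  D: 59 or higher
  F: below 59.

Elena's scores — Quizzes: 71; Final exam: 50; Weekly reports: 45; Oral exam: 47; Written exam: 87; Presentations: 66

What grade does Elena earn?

Final exam (50) ≤ Presentations (66), so Presentations stays at 66.
Weighted total:
  Quizzes 71 × 0.32 = 22.72
  Final exam 50 × 0.06 = 3
  Weekly reports 45 × 0.14 = 6.3
  Oral exam 47 × 0.31 = 14.57
  Written exam 87 × 0.09 = 7.83
  Presentations 66 × 0.08 = 5.28
Sum = 59.7
59.7 is ≥ 59 and < 66 → D

D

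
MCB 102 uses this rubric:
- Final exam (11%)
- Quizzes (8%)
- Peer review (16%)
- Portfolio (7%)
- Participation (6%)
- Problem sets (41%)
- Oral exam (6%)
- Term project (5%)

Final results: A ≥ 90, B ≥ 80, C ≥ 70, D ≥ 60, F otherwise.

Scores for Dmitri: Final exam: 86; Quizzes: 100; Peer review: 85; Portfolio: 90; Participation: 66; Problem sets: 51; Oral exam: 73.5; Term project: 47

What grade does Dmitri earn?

Weighted total:
  Final exam 86 × 0.11 = 9.46
  Quizzes 100 × 0.08 = 8
  Peer review 85 × 0.16 = 13.6
  Portfolio 90 × 0.07 = 6.3
  Participation 66 × 0.06 = 3.96
  Problem sets 51 × 0.41 = 20.91
  Oral exam 73.5 × 0.06 = 4.41
  Term project 47 × 0.05 = 2.35
Sum = 68.99
68.99 is ≥ 60 and < 70 → D

D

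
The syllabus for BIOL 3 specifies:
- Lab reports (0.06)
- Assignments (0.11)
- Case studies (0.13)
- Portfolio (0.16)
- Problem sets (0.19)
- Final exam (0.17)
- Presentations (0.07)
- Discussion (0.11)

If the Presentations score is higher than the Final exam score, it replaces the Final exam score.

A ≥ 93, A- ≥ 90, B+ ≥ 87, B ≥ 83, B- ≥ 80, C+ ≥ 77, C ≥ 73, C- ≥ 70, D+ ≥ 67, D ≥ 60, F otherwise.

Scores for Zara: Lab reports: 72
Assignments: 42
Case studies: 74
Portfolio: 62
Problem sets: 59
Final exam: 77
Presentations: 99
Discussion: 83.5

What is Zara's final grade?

Presentations (99) > Final exam (77), so Final exam counts as 99.
Weighted total:
  Lab reports 72 × 0.06 = 4.32
  Assignments 42 × 0.11 = 4.62
  Case studies 74 × 0.13 = 9.62
  Portfolio 62 × 0.16 = 9.92
  Problem sets 59 × 0.19 = 11.21
  Final exam 99 × 0.17 = 16.83
  Presentations 99 × 0.07 = 6.93
  Discussion 83.5 × 0.11 = 9.185
Sum = 72.635
72.635 is ≥ 70 and < 73 → C-

C-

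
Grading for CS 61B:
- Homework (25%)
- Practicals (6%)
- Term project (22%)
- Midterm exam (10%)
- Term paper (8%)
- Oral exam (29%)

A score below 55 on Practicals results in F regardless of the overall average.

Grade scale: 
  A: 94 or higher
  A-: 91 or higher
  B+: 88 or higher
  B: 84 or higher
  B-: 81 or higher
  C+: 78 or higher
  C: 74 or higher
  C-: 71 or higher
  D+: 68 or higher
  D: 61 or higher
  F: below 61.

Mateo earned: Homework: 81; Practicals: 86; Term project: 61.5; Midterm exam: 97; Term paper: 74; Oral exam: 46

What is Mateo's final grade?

D

Practicals score 86 ≥ 55: minimum met.
Weighted total:
  Homework 81 × 0.25 = 20.25
  Practicals 86 × 0.06 = 5.16
  Term project 61.5 × 0.22 = 13.53
  Midterm exam 97 × 0.1 = 9.7
  Term paper 74 × 0.08 = 5.92
  Oral exam 46 × 0.29 = 13.34
Sum = 67.9
67.9 is ≥ 61 and < 68 → D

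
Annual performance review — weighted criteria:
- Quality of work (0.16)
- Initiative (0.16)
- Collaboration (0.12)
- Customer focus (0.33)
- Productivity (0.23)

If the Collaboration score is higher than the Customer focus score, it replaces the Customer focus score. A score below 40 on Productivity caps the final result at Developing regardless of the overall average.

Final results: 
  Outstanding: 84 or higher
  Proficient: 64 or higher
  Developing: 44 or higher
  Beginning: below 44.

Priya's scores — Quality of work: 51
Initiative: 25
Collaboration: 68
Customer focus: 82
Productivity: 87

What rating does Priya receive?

Collaboration (68) ≤ Customer focus (82), so Customer focus stays at 82.
Productivity score 87 ≥ 40: minimum met.
Weighted total:
  Quality of work 51 × 0.16 = 8.16
  Initiative 25 × 0.16 = 4
  Collaboration 68 × 0.12 = 8.16
  Customer focus 82 × 0.33 = 27.06
  Productivity 87 × 0.23 = 20.01
Sum = 67.39
67.39 is ≥ 64 and < 84 → Proficient

Proficient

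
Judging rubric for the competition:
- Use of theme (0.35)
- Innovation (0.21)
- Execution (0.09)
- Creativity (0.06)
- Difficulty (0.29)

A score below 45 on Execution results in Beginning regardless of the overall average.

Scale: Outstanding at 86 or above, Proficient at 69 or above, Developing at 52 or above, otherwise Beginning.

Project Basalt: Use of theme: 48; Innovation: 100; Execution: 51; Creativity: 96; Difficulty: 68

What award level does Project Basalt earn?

Developing

Execution score 51 ≥ 45: minimum met.
Weighted total:
  Use of theme 48 × 0.35 = 16.8
  Innovation 100 × 0.21 = 21
  Execution 51 × 0.09 = 4.59
  Creativity 96 × 0.06 = 5.76
  Difficulty 68 × 0.29 = 19.72
Sum = 67.87
67.87 is ≥ 52 and < 69 → Developing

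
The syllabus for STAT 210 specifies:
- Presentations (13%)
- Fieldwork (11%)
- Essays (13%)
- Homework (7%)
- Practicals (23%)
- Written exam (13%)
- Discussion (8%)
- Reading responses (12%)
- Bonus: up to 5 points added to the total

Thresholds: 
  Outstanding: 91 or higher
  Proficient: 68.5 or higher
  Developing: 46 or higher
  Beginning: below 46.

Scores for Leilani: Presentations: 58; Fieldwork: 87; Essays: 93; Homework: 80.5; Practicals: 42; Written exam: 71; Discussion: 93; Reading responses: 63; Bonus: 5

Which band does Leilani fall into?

Weighted total:
  Presentations 58 × 0.13 = 7.54
  Fieldwork 87 × 0.11 = 9.57
  Essays 93 × 0.13 = 12.09
  Homework 80.5 × 0.07 = 5.635
  Practicals 42 × 0.23 = 9.66
  Written exam 71 × 0.13 = 9.23
  Discussion 93 × 0.08 = 7.44
  Reading responses 63 × 0.12 = 7.56
Sum = 68.725
Bonus: 68.725 + 5 = 73.725
73.725 is ≥ 68.5 and < 91 → Proficient

Proficient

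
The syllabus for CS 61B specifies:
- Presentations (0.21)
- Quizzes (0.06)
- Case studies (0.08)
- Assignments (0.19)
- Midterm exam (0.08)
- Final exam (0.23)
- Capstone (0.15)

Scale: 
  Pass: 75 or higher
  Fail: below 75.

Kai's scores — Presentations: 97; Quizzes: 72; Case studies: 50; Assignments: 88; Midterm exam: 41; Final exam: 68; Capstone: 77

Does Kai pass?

Weighted total:
  Presentations 97 × 0.21 = 20.37
  Quizzes 72 × 0.06 = 4.32
  Case studies 50 × 0.08 = 4
  Assignments 88 × 0.19 = 16.72
  Midterm exam 41 × 0.08 = 3.28
  Final exam 68 × 0.23 = 15.64
  Capstone 77 × 0.15 = 11.55
Sum = 75.88
75.88 ≥ 75 → Pass

Pass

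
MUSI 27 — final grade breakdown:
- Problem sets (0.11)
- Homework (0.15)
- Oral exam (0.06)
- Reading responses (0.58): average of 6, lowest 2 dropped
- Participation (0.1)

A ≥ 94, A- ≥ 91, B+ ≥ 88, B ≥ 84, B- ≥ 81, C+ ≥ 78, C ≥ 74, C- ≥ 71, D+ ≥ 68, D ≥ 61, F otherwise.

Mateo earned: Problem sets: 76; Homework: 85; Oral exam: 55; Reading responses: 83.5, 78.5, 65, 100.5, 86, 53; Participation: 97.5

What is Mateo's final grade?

Reading responses: drop 53, 65 → average of remaining 4 = 348.5/4 = 87.125
Weighted total:
  Problem sets 76 × 0.11 = 8.36
  Homework 85 × 0.15 = 12.75
  Oral exam 55 × 0.06 = 3.3
  Reading responses 87.125 × 0.58 = 50.5325
  Participation 97.5 × 0.1 = 9.75
Sum = 84.6925
84.6925 is ≥ 84 and < 88 → B

B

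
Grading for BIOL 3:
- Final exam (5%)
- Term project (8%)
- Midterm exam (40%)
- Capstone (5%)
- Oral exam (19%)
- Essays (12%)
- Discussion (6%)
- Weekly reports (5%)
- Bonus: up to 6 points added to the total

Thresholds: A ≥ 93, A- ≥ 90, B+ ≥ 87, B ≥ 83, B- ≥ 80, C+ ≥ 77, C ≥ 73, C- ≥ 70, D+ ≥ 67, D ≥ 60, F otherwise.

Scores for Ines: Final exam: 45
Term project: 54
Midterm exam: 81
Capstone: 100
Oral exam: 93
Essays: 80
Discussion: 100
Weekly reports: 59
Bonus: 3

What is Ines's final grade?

Weighted total:
  Final exam 45 × 0.05 = 2.25
  Term project 54 × 0.08 = 4.32
  Midterm exam 81 × 0.4 = 32.4
  Capstone 100 × 0.05 = 5
  Oral exam 93 × 0.19 = 17.67
  Essays 80 × 0.12 = 9.6
  Discussion 100 × 0.06 = 6
  Weekly reports 59 × 0.05 = 2.95
Sum = 80.19
Bonus: 80.19 + 3 = 83.19
83.19 is ≥ 83 and < 87 → B

B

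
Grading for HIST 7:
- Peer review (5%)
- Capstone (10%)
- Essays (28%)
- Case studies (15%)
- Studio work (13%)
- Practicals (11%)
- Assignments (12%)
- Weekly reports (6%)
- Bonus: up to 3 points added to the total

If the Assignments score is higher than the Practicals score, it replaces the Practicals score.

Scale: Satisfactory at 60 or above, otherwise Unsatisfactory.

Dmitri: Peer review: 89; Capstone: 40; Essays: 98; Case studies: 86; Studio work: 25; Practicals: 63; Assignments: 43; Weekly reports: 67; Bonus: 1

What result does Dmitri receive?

Satisfactory

Assignments (43) ≤ Practicals (63), so Practicals stays at 63.
Weighted total:
  Peer review 89 × 0.05 = 4.45
  Capstone 40 × 0.1 = 4
  Essays 98 × 0.28 = 27.44
  Case studies 86 × 0.15 = 12.9
  Studio work 25 × 0.13 = 3.25
  Practicals 63 × 0.11 = 6.93
  Assignments 43 × 0.12 = 5.16
  Weekly reports 67 × 0.06 = 4.02
Sum = 68.15
Bonus: 68.15 + 1 = 69.15
69.15 ≥ 60 → Satisfactory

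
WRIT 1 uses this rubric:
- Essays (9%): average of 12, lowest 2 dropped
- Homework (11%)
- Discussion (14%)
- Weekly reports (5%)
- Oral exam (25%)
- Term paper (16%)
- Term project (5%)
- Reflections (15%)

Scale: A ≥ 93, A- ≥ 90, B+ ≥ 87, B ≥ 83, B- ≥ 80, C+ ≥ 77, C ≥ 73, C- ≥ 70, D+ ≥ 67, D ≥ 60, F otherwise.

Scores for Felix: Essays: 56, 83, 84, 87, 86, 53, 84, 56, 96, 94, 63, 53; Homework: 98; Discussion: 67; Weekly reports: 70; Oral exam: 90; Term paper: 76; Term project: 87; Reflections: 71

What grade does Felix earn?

Essays: drop 53, 53 → average of remaining 10 = 789/10 = 78.9
Weighted total:
  Essays 78.9 × 0.09 = 7.101
  Homework 98 × 0.11 = 10.78
  Discussion 67 × 0.14 = 9.38
  Weekly reports 70 × 0.05 = 3.5
  Oral exam 90 × 0.25 = 22.5
  Term paper 76 × 0.16 = 12.16
  Term project 87 × 0.05 = 4.35
  Reflections 71 × 0.15 = 10.65
Sum = 80.421
80.421 is ≥ 80 and < 83 → B-

B-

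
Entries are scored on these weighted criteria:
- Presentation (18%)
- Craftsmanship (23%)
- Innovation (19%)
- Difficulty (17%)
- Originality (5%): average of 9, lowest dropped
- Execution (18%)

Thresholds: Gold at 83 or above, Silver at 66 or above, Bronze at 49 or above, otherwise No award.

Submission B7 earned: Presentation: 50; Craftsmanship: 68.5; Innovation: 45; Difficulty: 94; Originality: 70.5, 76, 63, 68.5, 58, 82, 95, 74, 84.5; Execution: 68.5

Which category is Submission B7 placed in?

Originality: drop 58 → average of remaining 8 = 613.5/8 = 76.6875
Weighted total:
  Presentation 50 × 0.18 = 9
  Craftsmanship 68.5 × 0.23 = 15.755
  Innovation 45 × 0.19 = 8.55
  Difficulty 94 × 0.17 = 15.98
  Originality 76.6875 × 0.05 = 3.834375
  Execution 68.5 × 0.18 = 12.33
Sum = 65.449375
65.449375 is ≥ 49 and < 66 → Bronze

Bronze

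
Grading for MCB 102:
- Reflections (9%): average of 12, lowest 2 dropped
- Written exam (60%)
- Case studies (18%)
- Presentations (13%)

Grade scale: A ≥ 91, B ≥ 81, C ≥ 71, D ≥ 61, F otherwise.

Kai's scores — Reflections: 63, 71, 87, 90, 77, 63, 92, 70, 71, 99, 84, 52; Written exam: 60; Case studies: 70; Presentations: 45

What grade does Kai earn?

D

Reflections: drop 52, 63 → average of remaining 10 = 804/10 = 80.4
Weighted total:
  Reflections 80.4 × 0.09 = 7.236
  Written exam 60 × 0.6 = 36
  Case studies 70 × 0.18 = 12.6
  Presentations 45 × 0.13 = 5.85
Sum = 61.686
61.686 is ≥ 61 and < 71 → D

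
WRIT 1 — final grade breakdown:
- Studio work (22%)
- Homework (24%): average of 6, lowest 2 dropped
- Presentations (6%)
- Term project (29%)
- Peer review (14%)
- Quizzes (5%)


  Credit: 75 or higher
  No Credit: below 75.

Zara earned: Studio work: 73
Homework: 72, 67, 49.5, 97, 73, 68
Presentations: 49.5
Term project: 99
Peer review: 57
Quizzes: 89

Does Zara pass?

Homework: drop 49.5, 67 → average of remaining 4 = 310/4 = 77.5
Weighted total:
  Studio work 73 × 0.22 = 16.06
  Homework 77.5 × 0.24 = 18.6
  Presentations 49.5 × 0.06 = 2.97
  Term project 99 × 0.29 = 28.71
  Peer review 57 × 0.14 = 7.98
  Quizzes 89 × 0.05 = 4.45
Sum = 78.77
78.77 ≥ 75 → Credit

Credit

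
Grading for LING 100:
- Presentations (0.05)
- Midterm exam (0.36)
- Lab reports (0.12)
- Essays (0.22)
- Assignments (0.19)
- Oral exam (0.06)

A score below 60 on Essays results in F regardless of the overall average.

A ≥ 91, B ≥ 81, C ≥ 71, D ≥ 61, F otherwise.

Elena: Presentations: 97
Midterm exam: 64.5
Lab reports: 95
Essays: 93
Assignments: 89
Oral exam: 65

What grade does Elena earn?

C

Essays score 93 ≥ 60: minimum met.
Weighted total:
  Presentations 97 × 0.05 = 4.85
  Midterm exam 64.5 × 0.36 = 23.22
  Lab reports 95 × 0.12 = 11.4
  Essays 93 × 0.22 = 20.46
  Assignments 89 × 0.19 = 16.91
  Oral exam 65 × 0.06 = 3.9
Sum = 80.74
80.74 is ≥ 71 and < 81 → C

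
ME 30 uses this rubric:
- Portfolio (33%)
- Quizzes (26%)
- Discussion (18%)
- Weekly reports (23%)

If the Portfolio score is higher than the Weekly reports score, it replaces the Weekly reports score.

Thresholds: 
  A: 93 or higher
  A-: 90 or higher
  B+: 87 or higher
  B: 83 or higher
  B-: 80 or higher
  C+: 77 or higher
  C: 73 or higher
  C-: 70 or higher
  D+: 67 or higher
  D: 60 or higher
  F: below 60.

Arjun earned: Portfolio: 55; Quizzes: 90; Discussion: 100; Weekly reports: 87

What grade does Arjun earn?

Portfolio (55) ≤ Weekly reports (87), so Weekly reports stays at 87.
Weighted total:
  Portfolio 55 × 0.33 = 18.15
  Quizzes 90 × 0.26 = 23.4
  Discussion 100 × 0.18 = 18
  Weekly reports 87 × 0.23 = 20.01
Sum = 79.56
79.56 is ≥ 77 and < 80 → C+

C+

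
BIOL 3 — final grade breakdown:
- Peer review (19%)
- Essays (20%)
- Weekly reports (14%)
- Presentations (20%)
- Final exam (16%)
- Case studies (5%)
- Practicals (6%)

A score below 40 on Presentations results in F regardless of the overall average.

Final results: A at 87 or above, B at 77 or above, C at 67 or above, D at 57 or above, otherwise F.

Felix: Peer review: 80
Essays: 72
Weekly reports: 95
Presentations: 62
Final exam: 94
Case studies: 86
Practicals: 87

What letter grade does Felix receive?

Presentations score 62 ≥ 40: minimum met.
Weighted total:
  Peer review 80 × 0.19 = 15.2
  Essays 72 × 0.2 = 14.4
  Weekly reports 95 × 0.14 = 13.3
  Presentations 62 × 0.2 = 12.4
  Final exam 94 × 0.16 = 15.04
  Case studies 86 × 0.05 = 4.3
  Practicals 87 × 0.06 = 5.22
Sum = 79.86
79.86 is ≥ 77 and < 87 → B

B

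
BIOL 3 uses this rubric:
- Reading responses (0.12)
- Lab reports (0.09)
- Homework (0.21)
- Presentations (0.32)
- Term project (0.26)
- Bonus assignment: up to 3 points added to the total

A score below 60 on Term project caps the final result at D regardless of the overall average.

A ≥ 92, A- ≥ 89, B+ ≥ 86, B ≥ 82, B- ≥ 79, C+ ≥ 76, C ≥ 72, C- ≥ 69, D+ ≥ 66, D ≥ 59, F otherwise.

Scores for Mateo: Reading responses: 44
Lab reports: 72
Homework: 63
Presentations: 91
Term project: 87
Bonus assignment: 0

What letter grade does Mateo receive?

C+

Term project score 87 ≥ 60: minimum met.
Weighted total:
  Reading responses 44 × 0.12 = 5.28
  Lab reports 72 × 0.09 = 6.48
  Homework 63 × 0.21 = 13.23
  Presentations 91 × 0.32 = 29.12
  Term project 87 × 0.26 = 22.62
Sum = 76.73
Bonus assignment: 76.73 + 0 = 76.73
76.73 is ≥ 76 and < 79 → C+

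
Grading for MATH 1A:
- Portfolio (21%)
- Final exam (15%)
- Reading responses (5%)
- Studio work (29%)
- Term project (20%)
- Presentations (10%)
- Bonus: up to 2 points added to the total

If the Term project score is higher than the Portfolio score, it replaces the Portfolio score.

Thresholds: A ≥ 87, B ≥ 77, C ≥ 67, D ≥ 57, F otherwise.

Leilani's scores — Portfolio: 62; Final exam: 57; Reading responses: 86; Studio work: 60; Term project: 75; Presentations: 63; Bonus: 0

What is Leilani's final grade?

C

Term project (75) > Portfolio (62), so Portfolio counts as 75.
Weighted total:
  Portfolio 75 × 0.21 = 15.75
  Final exam 57 × 0.15 = 8.55
  Reading responses 86 × 0.05 = 4.3
  Studio work 60 × 0.29 = 17.4
  Term project 75 × 0.2 = 15
  Presentations 63 × 0.1 = 6.3
Sum = 67.3
Bonus: 67.3 + 0 = 67.3
67.3 is ≥ 67 and < 77 → C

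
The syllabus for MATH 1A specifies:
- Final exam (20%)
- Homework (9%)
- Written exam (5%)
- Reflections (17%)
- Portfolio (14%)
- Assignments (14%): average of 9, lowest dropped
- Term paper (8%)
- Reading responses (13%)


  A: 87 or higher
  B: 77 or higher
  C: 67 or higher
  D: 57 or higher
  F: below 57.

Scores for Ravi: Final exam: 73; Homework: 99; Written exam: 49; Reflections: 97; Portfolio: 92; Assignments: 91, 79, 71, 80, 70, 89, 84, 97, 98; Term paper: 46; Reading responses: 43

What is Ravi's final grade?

C

Assignments: drop 70 → average of remaining 8 = 689/8 = 86.125
Weighted total:
  Final exam 73 × 0.2 = 14.6
  Homework 99 × 0.09 = 8.91
  Written exam 49 × 0.05 = 2.45
  Reflections 97 × 0.17 = 16.49
  Portfolio 92 × 0.14 = 12.88
  Assignments 86.125 × 0.14 = 12.0575
  Term paper 46 × 0.08 = 3.68
  Reading responses 43 × 0.13 = 5.59
Sum = 76.6575
76.6575 is ≥ 67 and < 77 → C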